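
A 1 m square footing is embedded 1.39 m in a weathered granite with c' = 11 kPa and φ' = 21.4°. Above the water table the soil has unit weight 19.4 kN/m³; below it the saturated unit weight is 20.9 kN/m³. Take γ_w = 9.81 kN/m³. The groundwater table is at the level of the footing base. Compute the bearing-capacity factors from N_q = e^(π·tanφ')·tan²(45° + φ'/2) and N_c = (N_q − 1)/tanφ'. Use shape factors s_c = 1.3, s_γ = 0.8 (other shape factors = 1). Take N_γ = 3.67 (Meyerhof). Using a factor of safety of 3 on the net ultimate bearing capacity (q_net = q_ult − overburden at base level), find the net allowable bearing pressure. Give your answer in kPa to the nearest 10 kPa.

q_all(net) ≈ 140 kPa

N_q = e^(π·tan21.4°)·tan²(55.7°) = 7.36; N_c = (N_q − 1)/tanφ' = 16.23.
Effective surcharge at the founding depth q = γ·D_f = 19.4 × 1.39 = 26.966 kPa.
The water table coincides with the base, so in the self-weight term γ → γ' = 11.09 kN/m³.
q_ult = c·N_c·s_c + q·N_q + 0.5·γ·B·N_γ·s_γ
     = 11 × 16.231 × 1.3 + 26.966 × 7.3609 + 0.5 × 11.09 × 1 × 3.67 × 0.8
     = 232.1 + 198.49 + 16.28 = 446.88 kPa.
q_net = 446.88 − 26.966 = 419.91 kPa.
q_all(net) = 419.91 / 3 = 139.97 kPa.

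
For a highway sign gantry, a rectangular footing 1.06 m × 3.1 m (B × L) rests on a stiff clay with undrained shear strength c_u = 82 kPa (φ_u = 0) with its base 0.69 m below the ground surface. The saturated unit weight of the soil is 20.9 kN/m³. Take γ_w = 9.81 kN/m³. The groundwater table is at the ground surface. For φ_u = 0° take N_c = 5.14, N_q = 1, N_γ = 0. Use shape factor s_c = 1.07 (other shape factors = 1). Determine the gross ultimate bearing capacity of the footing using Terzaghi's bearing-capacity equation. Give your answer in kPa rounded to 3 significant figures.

q_ult ≈ 459 kPa

Water table at ground surface, so effective unit weight γ' = 20.9 − 9.81 = 11.09 kN/m³ is used throughout; overburden q = 11.09 × 0.69 = 7.6521 kPa.
Cohesion term c·N_c·s_c = 82 × 5.14 × 1.07 = 450.98 kPa; surcharge term q·N_q = 7.6521 × 1 = 7.6521 kPa.
q_ult = 450.98 + 7.6521 = 458.64 kPa.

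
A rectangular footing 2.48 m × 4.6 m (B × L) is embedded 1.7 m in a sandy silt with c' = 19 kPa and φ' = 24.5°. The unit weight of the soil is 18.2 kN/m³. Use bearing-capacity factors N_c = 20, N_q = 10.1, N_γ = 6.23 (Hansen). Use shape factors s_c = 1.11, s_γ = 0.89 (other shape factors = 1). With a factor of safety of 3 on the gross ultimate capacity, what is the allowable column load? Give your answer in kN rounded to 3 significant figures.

P_all ≈ 3270 kN

Effective surcharge at the founding depth q = γ·D_f = 18.2 × 1.7 = 30.94 kPa.
q_ult = c·N_c·s_c + q·N_q + 0.5·γ·B·N_γ·s_γ
     = 19 × 20 × 1.11 + 30.94 × 10.1 + 0.5 × 18.2 × 2.48 × 6.23 × 0.89
     = 421.8 + 312.49 + 125.13 = 859.43 kPa.
Gross allowable pressure q_all = 859.43 / 3 = 286.48 kPa.
Footing area = 11.408 m², so allowable column load = 286.48 × 11.408 = 3268.1 kN.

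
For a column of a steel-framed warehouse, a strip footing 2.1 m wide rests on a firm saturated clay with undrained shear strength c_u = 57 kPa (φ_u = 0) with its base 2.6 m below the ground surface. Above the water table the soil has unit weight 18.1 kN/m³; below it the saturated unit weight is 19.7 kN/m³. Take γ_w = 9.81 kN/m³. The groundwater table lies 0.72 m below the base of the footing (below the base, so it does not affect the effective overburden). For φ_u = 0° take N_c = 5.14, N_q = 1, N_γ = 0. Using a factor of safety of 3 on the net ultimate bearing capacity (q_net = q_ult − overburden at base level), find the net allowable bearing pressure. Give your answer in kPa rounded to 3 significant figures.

q_all(net) ≈ 97.7 kPa

q = γ·D_f = 18.1 × 2.6 = 47.06 kPa.
c·N_c = 57 × 5.14 = 292.98 kPa
q·N_q = 47.06 × 1 = 47.06 kPa
q_ult = 292.98 + 47.06 = 340.04 kPa.
q_net = 340.04 − 47.06 = 292.98 kPa.
q_all(net) = 292.98 / 3 = 97.66 kPa.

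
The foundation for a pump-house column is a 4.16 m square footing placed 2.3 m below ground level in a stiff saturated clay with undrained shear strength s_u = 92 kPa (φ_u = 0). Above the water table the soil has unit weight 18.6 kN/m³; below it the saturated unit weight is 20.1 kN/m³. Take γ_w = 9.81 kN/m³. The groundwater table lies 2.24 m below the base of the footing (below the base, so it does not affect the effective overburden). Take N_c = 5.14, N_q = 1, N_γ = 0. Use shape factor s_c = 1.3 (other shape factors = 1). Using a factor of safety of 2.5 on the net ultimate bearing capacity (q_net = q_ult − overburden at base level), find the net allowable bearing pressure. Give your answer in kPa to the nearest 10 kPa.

Effective surcharge at the founding depth q = γ·D_f = 18.6 × 2.3 = 42.78 kPa.
q_ult = c·N_c·s_c + q·N_q
     = 92 × 5.14 × 1.3 + 42.78 × 1
     = 614.74 + 42.78 = 657.52 kPa.
q_net = 657.52 − 42.78 = 614.74 kPa.
q_all(net) = 614.74 / 2.5 = 245.9 kPa.

q_all(net) ≈ 250 kPa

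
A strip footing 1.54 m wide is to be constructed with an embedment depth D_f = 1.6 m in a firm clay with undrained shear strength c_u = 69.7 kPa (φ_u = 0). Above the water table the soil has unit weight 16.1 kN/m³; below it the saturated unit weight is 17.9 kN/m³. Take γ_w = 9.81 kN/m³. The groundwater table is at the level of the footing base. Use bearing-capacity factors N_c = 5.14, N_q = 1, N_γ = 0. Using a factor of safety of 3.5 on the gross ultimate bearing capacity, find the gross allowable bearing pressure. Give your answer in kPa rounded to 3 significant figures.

q_all ≈ 110 kPa

Effective surcharge at the founding depth q = γ·D_f = 16.1 × 1.6 = 25.76 kPa.
q_ult = c·N_c + q·N_q
     = 69.7 × 5.14 + 25.76 × 1
     = 358.26 + 25.76 = 384.02 kPa.
q_all = 384.02 / 3.5 = 109.72 kPa.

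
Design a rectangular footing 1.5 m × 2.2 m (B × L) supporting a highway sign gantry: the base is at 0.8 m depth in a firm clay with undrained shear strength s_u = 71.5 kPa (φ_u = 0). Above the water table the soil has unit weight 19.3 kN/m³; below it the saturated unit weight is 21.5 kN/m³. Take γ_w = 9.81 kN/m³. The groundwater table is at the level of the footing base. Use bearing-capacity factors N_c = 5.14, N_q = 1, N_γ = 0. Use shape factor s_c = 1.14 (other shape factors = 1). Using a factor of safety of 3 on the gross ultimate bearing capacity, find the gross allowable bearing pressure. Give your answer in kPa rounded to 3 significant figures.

q_all ≈ 145 kPa

q = γ·D_f = 19.3 × 0.8 = 15.44 kPa.
c·N_c·s_c = 71.5 × 5.14 × 1.14 = 418.96 kPa
q·N_q = 15.44 × 1 = 15.44 kPa
q_ult = 418.96 + 15.44 = 434.4 kPa.
q_all = 434.4 / 3 = 144.8 kPa.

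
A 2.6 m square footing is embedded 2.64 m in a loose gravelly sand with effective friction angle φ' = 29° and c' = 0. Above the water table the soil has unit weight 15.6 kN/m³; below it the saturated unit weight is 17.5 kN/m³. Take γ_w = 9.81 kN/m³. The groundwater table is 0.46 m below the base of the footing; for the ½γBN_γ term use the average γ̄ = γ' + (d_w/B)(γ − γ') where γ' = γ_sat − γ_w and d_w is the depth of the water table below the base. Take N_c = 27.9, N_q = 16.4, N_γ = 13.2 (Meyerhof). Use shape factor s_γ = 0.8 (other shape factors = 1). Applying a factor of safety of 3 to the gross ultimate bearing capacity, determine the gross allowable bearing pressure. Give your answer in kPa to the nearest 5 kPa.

Overburden at base level: q = 15.6 × 2.64 = 41.184 kPa.
The water table is 0.46 m below the base (< B = 2.6 m), so the ½γBN_γ term uses γ̄ = γ' + (d_w/B)(γ − γ') = 7.69 + (0.46/2.6)(15.6 − 7.69) = 9.0895 kN/m³.
Surcharge term q·N_q = 41.184 × 16.4 = 675.42 kPa; self-weight term 0.5·γ·B·N_γ·s_γ = 0.5 × 9.0895 × 2.6 × 13.2 × 0.8 = 124.78 kPa.
q_ult = 675.42 + 124.78 = 800.2 kPa.
q_all = q_ult / FS = 800.2 / 3 = 266.73 kPa.

q_all ≈ 265 kPa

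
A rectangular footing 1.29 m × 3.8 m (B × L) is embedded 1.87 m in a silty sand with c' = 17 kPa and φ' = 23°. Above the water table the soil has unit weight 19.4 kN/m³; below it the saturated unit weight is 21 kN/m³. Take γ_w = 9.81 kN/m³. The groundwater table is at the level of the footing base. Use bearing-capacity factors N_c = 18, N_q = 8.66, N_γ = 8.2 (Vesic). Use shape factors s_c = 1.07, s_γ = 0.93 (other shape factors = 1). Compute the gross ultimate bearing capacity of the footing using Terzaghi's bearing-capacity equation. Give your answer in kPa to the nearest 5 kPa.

q_ult ≈ 695 kPa

Effective surcharge at the founding depth q = γ·D_f = 19.4 × 1.87 = 36.278 kPa.
The water table coincides with the base, so in the self-weight term γ → γ' = 11.19 kN/m³.
q_ult = c·N_c·s_c + q·N_q + 0.5·γ·B·N_γ·s_γ
     = 17 × 18 × 1.07 + 36.278 × 8.66 + 0.5 × 11.19 × 1.29 × 8.2 × 0.93
     = 327.42 + 314.17 + 55.041 = 696.63 kPa.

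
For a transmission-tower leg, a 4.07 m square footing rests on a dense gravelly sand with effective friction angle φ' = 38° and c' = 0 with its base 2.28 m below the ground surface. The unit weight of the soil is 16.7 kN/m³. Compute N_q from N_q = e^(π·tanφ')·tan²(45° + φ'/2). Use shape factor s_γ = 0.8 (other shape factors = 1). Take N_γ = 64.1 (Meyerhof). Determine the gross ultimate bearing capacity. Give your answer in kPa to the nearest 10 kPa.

tan38° = 0.7813, so N_q = e^(π×0.7813)·tan²(64°) = 11.64 × 4.204 = 48.93.
Effective surcharge at the founding depth q = γ·D_f = 16.7 × 2.28 = 38.076 kPa.
q_ult = q·N_q + 0.5·γ·B·N_γ·s_γ
     = 38.076 × 48.933 + 0.5 × 16.7 × 4.07 × 64.1 × 0.8
     = 1863.2 + 1742.7 = 3605.9 kPa.

q_ult ≈ 3610 kPa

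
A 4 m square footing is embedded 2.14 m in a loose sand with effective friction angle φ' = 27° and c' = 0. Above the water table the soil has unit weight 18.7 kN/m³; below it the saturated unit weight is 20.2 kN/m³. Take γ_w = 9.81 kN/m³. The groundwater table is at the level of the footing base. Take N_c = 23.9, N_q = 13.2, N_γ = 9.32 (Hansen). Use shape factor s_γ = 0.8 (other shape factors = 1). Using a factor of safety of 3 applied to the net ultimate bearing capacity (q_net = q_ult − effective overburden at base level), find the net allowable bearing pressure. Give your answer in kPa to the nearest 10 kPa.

q = γ·D_f = 18.7 × 2.14 = 40.018 kPa.
For the ½γBN_γ term take γ' = 20.2 − 9.81 = 10.39 kN/m³ (soil below base is submerged).
q·N_q = 40.018 × 13.2 = 528.24 kPa
0.5·γ·B·N_γ·s_γ = 0.5 × 10.39 × 4 × 9.32 × 0.8 = 154.94 kPa
q_ult = 528.24 + 154.94 = 683.17 kPa.
Net ultimate: q_net = 683.17 − 40.018 = 643.16 kPa.
q_all(net) = 643.16 / 3 = 214.39 kPa.

q_all(net) ≈ 210 kPa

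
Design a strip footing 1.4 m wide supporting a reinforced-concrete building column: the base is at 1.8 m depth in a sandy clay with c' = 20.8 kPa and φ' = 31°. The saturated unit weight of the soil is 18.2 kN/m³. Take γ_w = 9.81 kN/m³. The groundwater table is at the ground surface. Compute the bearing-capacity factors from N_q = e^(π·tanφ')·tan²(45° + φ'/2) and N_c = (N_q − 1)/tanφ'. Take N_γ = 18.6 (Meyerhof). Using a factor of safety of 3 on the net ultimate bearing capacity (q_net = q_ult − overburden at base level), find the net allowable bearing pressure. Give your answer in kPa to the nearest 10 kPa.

N_q = e^(π·tan31°)·tan²(60.5°) = 20.63; N_c = (N_q − 1)/tanφ' = 32.67.
Water table at ground surface, so effective unit weight γ' = 18.2 − 9.81 = 8.39 kN/m³ is used throughout; overburden q = 8.39 × 1.8 = 15.102 kPa; the same γ' applies in the ½γBN_γ term.
Cohesion term c·N_c = 20.8 × 32.671 = 679.56 kPa; surcharge term q·N_q = 15.102 × 20.631 = 311.57 kPa; self-weight term 0.5·γ·B·N_γ = 0.5 × 8.39 × 1.4 × 18.6 = 109.24 kPa.
q_ult = 679.56 + 311.57 + 109.24 = 1100.4 kPa.
q_net = 1100.4 − 15.102 = 1085.3 kPa.
q_all(net) = 1085.3 / 3 = 361.75 kPa.

q_all(net) ≈ 360 kPa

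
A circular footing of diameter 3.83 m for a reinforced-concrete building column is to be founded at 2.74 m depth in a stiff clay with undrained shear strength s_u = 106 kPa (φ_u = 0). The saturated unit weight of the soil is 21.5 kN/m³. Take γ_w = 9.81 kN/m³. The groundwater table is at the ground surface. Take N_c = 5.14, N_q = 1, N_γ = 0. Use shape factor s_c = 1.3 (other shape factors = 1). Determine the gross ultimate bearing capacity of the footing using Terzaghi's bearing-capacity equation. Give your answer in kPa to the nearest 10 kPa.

With the water table at the surface the whole profile is submerged: γ' = 21.5 − 9.81 = 11.69 kN/m³, so q = γ'·D_f = 32.031 kPa.
q_ult = c·N_c·s_c + q·N_q
     = 106 × 5.14 × 1.3 + 32.031 × 1
     = 708.29 + 32.031 = 740.32 kPa.

q_ult ≈ 740 kPa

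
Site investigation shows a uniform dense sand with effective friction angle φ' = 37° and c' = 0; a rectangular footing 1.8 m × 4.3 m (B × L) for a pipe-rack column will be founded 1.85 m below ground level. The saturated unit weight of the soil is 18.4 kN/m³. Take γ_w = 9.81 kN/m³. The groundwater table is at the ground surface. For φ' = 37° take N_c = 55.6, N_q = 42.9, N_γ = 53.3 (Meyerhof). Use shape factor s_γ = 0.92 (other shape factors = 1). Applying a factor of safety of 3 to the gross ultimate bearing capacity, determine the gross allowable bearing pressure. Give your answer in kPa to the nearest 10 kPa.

q_all ≈ 350 kPa

Water table at ground surface, so effective unit weight γ' = 18.4 − 9.81 = 8.59 kN/m³ is used throughout; overburden q = 8.59 × 1.85 = 15.891 kPa; the same γ' applies in the ½γBN_γ term.
Surcharge term q·N_q = 15.891 × 42.9 = 681.75 kPa; self-weight term 0.5·γ·B·N_γ·s_γ = 0.5 × 8.59 × 1.8 × 53.3 × 0.92 = 379.1 kPa.
q_ult = 681.75 + 379.1 = 1060.8 kPa.
q_all = q_ult / FS = 1060.8 / 3 = 353.61 kPa.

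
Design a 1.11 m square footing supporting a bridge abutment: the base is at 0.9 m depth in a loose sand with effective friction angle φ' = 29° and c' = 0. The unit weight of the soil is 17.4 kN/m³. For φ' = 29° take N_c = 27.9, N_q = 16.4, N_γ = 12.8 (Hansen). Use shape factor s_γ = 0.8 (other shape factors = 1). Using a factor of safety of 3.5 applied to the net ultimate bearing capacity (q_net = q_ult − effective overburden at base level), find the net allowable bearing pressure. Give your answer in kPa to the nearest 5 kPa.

Overburden at base level: q = 17.4 × 0.9 = 15.66 kPa.
Surcharge term q·N_q = 15.66 × 16.4 = 256.82 kPa; self-weight term 0.5·γ·B·N_γ·s_γ = 0.5 × 17.4 × 1.11 × 12.8 × 0.8 = 98.888 kPa.
q_ult = 256.82 + 98.888 = 355.71 kPa.
Net ultimate: q_net = 355.71 − 15.66 = 340.05 kPa.
q_all(net) = 340.05 / 3.5 = 97.158 kPa.

q_all(net) ≈ 95 kPa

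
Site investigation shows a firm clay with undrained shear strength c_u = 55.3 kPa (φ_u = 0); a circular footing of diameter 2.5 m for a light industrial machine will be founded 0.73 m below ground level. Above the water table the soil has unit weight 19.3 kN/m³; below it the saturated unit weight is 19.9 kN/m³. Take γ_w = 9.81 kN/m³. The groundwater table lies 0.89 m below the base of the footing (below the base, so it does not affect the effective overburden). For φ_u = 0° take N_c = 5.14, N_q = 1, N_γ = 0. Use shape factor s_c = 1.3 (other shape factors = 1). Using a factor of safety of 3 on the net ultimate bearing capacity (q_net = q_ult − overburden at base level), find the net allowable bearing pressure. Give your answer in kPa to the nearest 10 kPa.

q = γ·D_f = 19.3 × 0.73 = 14.089 kPa.
c·N_c·s_c = 55.3 × 5.14 × 1.3 = 369.51 kPa
q·N_q = 14.089 × 1 = 14.089 kPa
q_ult = 369.51 + 14.089 = 383.6 kPa.
q_net = 383.6 − 14.089 = 369.51 kPa.
q_all(net) = 369.51 / 3 = 123.17 kPa.

q_all(net) ≈ 120 kPa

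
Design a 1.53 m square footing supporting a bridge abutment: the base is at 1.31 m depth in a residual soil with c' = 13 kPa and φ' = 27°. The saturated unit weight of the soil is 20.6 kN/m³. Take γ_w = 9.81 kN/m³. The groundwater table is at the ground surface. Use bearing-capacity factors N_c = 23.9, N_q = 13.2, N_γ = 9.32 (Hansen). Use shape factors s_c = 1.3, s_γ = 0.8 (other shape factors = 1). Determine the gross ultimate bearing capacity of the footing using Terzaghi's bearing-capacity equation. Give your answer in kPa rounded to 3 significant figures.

γ' = 20.6 − 9.81 = 10.79 kN/m³ (submerged throughout). q = 10.79 × 1.31 = 14.135 kPa; the same γ' applies in the ½γBN_γ term.
c·N_c·s_c = 13 × 23.9 × 1.3 = 403.91 kPa
q·N_q = 14.135 × 13.2 = 186.58 kPa
0.5·γ·B·N_γ·s_γ = 0.5 × 10.79 × 1.53 × 9.32 × 0.8 = 61.544 kPa
q_ult = 403.91 + 186.58 + 61.544 = 652.04 kPa.

q_ult ≈ 652 kPa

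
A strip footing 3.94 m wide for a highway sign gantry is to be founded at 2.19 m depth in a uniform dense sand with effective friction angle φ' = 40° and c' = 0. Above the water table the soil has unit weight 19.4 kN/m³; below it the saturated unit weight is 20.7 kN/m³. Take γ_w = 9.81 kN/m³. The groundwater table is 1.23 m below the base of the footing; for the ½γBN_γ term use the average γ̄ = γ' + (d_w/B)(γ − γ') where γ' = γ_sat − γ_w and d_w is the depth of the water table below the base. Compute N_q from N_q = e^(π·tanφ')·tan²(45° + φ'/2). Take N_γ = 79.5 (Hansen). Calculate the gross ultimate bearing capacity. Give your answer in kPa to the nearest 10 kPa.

q_ult ≈ 4850 kPa

tan40° = 0.8391, so N_q = e^(π×0.8391)·tan²(65°) = 13.959 × 4.599 = 64.2.
q = γ·D_f = 19.4 × 2.19 = 42.486 kPa.
γ' = 10.89 kN/m³; averaging over the depth B below the base, γ̄ = γ' + (d_w/B)(γ − γ') = 13.547 kN/m³.
q·N_q = 42.486 × 64.195 = 2727.4 kPa
0.5·γ·B·N_γ = 0.5 × 13.547 × 3.94 × 79.5 = 2121.6 kPa
q_ult = 2727.4 + 2121.6 = 4849 kPa.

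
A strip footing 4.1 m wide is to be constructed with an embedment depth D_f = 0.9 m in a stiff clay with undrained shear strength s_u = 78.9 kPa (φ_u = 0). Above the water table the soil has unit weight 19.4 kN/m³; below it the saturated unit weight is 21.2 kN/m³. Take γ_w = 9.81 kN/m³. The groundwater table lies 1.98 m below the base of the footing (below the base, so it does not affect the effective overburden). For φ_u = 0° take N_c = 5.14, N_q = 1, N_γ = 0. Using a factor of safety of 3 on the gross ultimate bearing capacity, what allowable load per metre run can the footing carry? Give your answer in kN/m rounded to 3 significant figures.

≈ 578 kN/m

Overburden at base level: q = 19.4 × 0.9 = 17.46 kPa.
Cohesion term c·N_c = 78.9 × 5.14 = 405.55 kPa; surcharge term q·N_q = 17.46 × 1 = 17.46 kPa.
q_ult = 405.55 + 17.46 = 423.01 kPa.
Gross allowable pressure q_all = 423.01 / 3 = 141 kPa.
Allowable wall load = q_all × B = 141 × 4.1 = 578.11 kN per metre run.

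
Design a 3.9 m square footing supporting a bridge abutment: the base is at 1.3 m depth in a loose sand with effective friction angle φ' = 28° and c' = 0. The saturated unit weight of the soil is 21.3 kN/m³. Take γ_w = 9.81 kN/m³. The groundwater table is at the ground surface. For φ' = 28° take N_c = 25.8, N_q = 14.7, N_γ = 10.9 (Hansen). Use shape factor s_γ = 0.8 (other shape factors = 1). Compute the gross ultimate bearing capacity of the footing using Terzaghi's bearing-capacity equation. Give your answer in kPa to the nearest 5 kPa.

q_ult ≈ 415 kPa

Water table at ground surface, so effective unit weight γ' = 21.3 − 9.81 = 11.49 kN/m³ is used throughout; overburden q = 11.49 × 1.3 = 14.937 kPa; the same γ' applies in the ½γBN_γ term.
Surcharge term q·N_q = 14.937 × 14.7 = 219.57 kPa; self-weight term 0.5·γ·B·N_γ·s_γ = 0.5 × 11.49 × 3.9 × 10.9 × 0.8 = 195.38 kPa.
q_ult = 219.57 + 195.38 = 414.95 kPa.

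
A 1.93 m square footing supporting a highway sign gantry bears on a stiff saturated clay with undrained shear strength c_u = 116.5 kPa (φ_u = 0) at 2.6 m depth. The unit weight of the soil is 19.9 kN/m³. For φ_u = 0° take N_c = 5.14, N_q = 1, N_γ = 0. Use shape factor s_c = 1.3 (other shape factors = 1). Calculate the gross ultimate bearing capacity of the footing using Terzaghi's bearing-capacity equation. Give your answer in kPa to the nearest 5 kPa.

q_ult ≈ 830 kPa

Effective surcharge at the founding depth q = γ·D_f = 19.9 × 2.6 = 51.74 kPa.
q_ult = c·N_c·s_c + q·N_q
     = 116.5 × 5.14 × 1.3 + 51.74 × 1
     = 778.45 + 51.74 = 830.19 kPa.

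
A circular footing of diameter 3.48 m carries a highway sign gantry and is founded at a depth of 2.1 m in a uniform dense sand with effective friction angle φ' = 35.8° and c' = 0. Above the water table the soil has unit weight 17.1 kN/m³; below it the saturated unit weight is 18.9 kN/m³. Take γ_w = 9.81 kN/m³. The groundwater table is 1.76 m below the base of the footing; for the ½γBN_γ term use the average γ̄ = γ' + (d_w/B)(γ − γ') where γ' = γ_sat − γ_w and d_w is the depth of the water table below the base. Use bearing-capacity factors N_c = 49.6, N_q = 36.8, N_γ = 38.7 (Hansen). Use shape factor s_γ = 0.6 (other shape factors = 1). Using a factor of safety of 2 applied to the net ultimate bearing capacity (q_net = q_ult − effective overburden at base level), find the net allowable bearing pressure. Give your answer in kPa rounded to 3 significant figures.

q_all(net) ≈ 908 kPa

Effective surcharge at the founding depth q = γ·D_f = 17.1 × 2.1 = 35.91 kPa.
With d_w = 1.76 m < B, γ̄ = 9.09 + (1.76/3.48) × (17.1 − 9.09) = 13.141 kN/m³.
q_ult = q·N_q + 0.5·γ·B·N_γ·s_γ
     = 35.91 × 36.8 + 0.5 × 13.141 × 3.48 × 38.7 × 0.6
     = 1321.5 + 530.93 = 1852.4 kPa.
Net ultimate: q_net = 1852.4 − 35.91 = 1816.5 kPa.
q_all(net) = 1816.5 / 2 = 908.26 kPa.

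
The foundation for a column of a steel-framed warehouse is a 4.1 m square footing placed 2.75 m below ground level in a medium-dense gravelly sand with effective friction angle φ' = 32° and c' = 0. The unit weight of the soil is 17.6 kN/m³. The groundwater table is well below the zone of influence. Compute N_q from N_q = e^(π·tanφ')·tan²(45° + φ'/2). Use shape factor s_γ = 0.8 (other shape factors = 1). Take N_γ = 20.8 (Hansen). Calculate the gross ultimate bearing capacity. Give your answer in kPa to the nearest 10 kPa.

q_ult ≈ 1720 kPa

tan32° = 0.6249, so N_q = e^(π×0.6249)·tan²(61°) = 7.121 × 3.255 = 23.18.
Effective surcharge at the founding depth q = γ·D_f = 17.6 × 2.75 = 48.4 kPa.
q_ult = q·N_q + 0.5·γ·B·N_γ·s_γ
     = 48.4 × 23.177 + 0.5 × 17.6 × 4.1 × 20.8 × 0.8
     = 1121.8 + 600.37 = 1722.1 kPa.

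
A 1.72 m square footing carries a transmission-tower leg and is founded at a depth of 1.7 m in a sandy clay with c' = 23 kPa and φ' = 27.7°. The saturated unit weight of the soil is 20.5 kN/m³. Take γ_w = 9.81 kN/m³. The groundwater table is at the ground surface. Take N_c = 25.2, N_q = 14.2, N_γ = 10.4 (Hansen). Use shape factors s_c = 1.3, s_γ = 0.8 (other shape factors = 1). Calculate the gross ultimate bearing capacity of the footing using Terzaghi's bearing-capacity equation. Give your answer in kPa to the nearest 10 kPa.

Water table at ground surface, so effective unit weight γ' = 20.5 − 9.81 = 10.69 kN/m³ is used throughout; overburden q = 10.69 × 1.7 = 18.173 kPa; the same γ' applies in the ½γBN_γ term.
Cohesion term c·N_c·s_c = 23 × 25.2 × 1.3 = 753.48 kPa; surcharge term q·N_q = 18.173 × 14.2 = 258.06 kPa; self-weight term 0.5·γ·B·N_γ·s_γ = 0.5 × 10.69 × 1.72 × 10.4 × 0.8 = 76.489 kPa.
q_ult = 753.48 + 258.06 + 76.489 = 1088 kPa.

q_ult ≈ 1090 kPa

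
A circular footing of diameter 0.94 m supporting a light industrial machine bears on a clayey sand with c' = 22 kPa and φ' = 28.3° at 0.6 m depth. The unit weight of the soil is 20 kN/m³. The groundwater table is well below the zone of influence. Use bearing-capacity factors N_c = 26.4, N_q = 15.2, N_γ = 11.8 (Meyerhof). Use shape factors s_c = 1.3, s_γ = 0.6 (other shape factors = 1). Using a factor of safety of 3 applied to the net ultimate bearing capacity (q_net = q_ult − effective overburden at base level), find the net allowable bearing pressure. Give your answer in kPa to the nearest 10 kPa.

q_all(net) ≈ 330 kPa

q = γ·D_f = 20 × 0.6 = 12 kPa.
c·N_c·s_c = 22 × 26.4 × 1.3 = 755.04 kPa
q·N_q = 12 × 15.2 = 182.4 kPa
0.5·γ·B·N_γ·s_γ = 0.5 × 20 × 0.94 × 11.8 × 0.6 = 66.552 kPa
q_ult = 755.04 + 182.4 + 66.552 = 1004 kPa.
Net ultimate: q_net = 1004 − 12 = 991.99 kPa.
q_all(net) = 991.99 / 3 = 330.66 kPa.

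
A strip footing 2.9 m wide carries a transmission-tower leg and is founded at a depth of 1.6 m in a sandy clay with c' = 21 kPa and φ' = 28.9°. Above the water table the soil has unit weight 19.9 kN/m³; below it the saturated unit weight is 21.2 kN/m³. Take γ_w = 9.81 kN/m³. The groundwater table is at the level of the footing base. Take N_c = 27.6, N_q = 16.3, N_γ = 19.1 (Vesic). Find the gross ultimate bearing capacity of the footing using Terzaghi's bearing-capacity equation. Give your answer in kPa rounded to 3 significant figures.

Overburden at base level: q = 19.9 × 1.6 = 31.84 kPa.
Below the base the soil is submerged, so the ½γBN_γ term uses γ' = 21.2 − 9.81 = 11.39 kN/m³.
Cohesion term c·N_c = 21 × 27.6 = 579.6 kPa; surcharge term q·N_q = 31.84 × 16.3 = 518.99 kPa; self-weight term 0.5·γ·B·N_γ = 0.5 × 11.39 × 2.9 × 19.1 = 315.45 kPa.
q_ult = 579.6 + 518.99 + 315.45 = 1414 kPa.

q_ult ≈ 1410 kPa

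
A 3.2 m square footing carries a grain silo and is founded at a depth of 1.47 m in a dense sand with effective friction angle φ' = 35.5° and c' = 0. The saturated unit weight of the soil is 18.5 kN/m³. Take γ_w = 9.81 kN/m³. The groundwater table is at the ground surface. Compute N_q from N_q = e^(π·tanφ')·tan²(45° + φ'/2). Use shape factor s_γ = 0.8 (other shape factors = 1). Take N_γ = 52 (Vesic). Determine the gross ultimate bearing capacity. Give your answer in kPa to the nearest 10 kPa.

tan35.5° = 0.7133, so N_q = e^(π×0.7133)·tan²(62.75°) = 9.402 × 3.77 = 35.44.
γ' = 18.5 − 9.81 = 8.69 kN/m³ (submerged throughout). q = 8.69 × 1.47 = 12.774 kPa; the same γ' applies in the ½γBN_γ term.
q·N_q = 12.774 × 35.443 = 452.76 kPa
0.5·γ·B·N_γ·s_γ = 0.5 × 8.69 × 3.2 × 52 × 0.8 = 578.41 kPa
q_ult = 452.76 + 578.41 = 1031.2 kPa.

q_ult ≈ 1030 kPa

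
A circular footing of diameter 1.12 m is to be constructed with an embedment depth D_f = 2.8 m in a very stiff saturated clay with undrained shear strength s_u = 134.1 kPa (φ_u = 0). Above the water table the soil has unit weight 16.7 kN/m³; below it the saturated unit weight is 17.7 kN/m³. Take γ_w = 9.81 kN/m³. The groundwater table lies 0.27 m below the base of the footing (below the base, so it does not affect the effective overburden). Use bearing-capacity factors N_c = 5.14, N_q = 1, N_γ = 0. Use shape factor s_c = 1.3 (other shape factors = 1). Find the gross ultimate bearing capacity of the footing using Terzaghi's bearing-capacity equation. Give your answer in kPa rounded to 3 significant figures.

q_ult ≈ 943 kPa

Overburden at base level: q = 16.7 × 2.8 = 46.76 kPa.
Cohesion term c·N_c·s_c = 134.1 × 5.14 × 1.3 = 896.06 kPa; surcharge term q·N_q = 46.76 × 1 = 46.76 kPa.
q_ult = 896.06 + 46.76 = 942.82 kPa.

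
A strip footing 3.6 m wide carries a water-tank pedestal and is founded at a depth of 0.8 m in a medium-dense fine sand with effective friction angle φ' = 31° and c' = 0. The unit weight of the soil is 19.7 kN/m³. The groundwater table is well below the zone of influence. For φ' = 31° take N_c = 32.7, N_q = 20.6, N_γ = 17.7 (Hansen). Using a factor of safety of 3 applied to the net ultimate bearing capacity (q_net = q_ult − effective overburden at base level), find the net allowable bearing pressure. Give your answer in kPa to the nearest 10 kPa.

Effective surcharge at the founding depth q = γ·D_f = 19.7 × 0.8 = 15.76 kPa.
q_ult = q·N_q + 0.5·γ·B·N_γ
     = 15.76 × 20.6 + 0.5 × 19.7 × 3.6 × 17.7
     = 324.66 + 627.64 = 952.3 kPa.
Net ultimate: q_net = 952.3 − 15.76 = 936.54 kPa.
q_all(net) = 936.54 / 3 = 312.18 kPa.

q_all(net) ≈ 310 kPa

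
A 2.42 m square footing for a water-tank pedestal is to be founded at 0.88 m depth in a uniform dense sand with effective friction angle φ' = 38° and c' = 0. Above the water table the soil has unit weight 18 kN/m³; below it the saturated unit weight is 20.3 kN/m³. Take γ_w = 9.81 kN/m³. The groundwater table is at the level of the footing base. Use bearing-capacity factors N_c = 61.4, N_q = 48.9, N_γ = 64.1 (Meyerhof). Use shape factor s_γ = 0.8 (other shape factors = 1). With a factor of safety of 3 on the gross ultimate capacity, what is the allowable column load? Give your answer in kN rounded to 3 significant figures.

P_all ≈ 2780 kN

q = γ·D_f = 18 × 0.88 = 15.84 kPa.
For the ½γBN_γ term take γ' = 20.3 − 9.81 = 10.49 kN/m³ (soil below base is submerged).
q·N_q = 15.84 × 48.9 = 774.58 kPa
0.5·γ·B·N_γ·s_γ = 0.5 × 10.49 × 2.42 × 64.1 × 0.8 = 650.89 kPa
q_ult = 774.58 + 650.89 = 1425.5 kPa.
Gross allowable pressure q_all = 1425.5 / 3 = 475.16 kPa.
Footing area = 5.8564 m², so allowable column load = 475.16 × 5.8564 = 2782.7 kN.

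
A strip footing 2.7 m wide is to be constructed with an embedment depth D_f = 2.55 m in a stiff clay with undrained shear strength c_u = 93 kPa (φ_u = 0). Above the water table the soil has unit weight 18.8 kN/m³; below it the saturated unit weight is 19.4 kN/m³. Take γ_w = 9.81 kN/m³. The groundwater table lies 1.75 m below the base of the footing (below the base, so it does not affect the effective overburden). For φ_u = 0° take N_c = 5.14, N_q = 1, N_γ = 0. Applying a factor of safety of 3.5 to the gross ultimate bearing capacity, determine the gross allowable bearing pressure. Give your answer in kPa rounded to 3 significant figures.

Overburden at base level: q = 18.8 × 2.55 = 47.94 kPa.
Cohesion term c·N_c = 93 × 5.14 = 478.02 kPa; surcharge term q·N_q = 47.94 × 1 = 47.94 kPa.
q_ult = 478.02 + 47.94 = 525.96 kPa.
q_all = q_ult / FS = 525.96 / 3.5 = 150.27 kPa.

q_all ≈ 150 kPa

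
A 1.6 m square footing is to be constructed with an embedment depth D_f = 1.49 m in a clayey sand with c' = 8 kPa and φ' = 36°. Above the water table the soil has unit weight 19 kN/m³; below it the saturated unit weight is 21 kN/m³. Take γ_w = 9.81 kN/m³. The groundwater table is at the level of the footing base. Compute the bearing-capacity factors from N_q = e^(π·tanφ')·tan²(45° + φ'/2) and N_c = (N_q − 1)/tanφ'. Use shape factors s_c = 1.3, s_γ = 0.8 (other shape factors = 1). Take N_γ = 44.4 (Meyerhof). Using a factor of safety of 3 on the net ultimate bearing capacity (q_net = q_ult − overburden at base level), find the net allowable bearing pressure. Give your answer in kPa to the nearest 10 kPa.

N_q = e^(π·tan36°)·tan²(63°) = 37.75; N_c = (N_q − 1)/tanφ' = 50.59.
Overburden at base level: q = 19 × 1.49 = 28.31 kPa.
Below the base the soil is submerged, so the ½γBN_γ term uses γ' = 21 − 9.81 = 11.19 kN/m³.
Cohesion term c·N_c·s_c = 8 × 50.585 × 1.3 = 526.09 kPa; surcharge term q·N_q = 28.31 × 37.752 = 1068.8 kPa; self-weight term 0.5·γ·B·N_γ·s_γ = 0.5 × 11.19 × 1.6 × 44.4 × 0.8 = 317.98 kPa.
q_ult = 526.09 + 1068.8 + 317.98 = 1912.8 kPa.
q_net = 1912.8 − 28.31 = 1884.5 kPa.
q_all(net) = 1884.5 / 3 = 628.18 kPa.

q_all(net) ≈ 630 kPa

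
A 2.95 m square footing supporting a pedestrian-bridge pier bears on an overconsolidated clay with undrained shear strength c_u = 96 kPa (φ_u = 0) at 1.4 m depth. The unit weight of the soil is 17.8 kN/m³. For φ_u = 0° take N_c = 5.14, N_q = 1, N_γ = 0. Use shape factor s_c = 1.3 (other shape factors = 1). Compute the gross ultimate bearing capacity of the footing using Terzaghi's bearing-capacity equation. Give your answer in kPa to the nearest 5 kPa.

Overburden at base level: q = 17.8 × 1.4 = 24.92 kPa.
Cohesion term c·N_c·s_c = 96 × 5.14 × 1.3 = 641.47 kPa; surcharge term q·N_q = 24.92 × 1 = 24.92 kPa.
q_ult = 641.47 + 24.92 = 666.39 kPa.

q_ult ≈ 665 kPa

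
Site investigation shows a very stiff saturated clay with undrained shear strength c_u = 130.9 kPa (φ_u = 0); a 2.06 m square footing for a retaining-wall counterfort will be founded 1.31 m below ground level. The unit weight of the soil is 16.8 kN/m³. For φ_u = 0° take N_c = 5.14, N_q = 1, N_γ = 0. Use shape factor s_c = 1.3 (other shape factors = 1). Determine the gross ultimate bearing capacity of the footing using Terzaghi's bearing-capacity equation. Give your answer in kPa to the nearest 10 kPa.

q_ult ≈ 900 kPa

q = γ·D_f = 16.8 × 1.31 = 22.008 kPa.
c·N_c·s_c = 130.9 × 5.14 × 1.3 = 874.67 kPa
q·N_q = 22.008 × 1 = 22.008 kPa
q_ult = 874.67 + 22.008 = 896.68 kPa.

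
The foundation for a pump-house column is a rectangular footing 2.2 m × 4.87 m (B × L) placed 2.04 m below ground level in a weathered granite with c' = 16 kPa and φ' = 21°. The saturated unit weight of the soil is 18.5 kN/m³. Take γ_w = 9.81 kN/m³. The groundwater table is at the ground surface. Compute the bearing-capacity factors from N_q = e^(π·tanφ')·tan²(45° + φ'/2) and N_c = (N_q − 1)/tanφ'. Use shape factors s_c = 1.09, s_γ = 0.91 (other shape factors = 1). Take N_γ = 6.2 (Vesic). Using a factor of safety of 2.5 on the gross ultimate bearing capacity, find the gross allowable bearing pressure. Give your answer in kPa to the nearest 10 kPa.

N_q = e^(π·tan21°)·tan²(55.5°) = 7.07; N_c = (N_q − 1)/tanφ' = 15.81.
Water table at ground surface, so effective unit weight γ' = 18.5 − 9.81 = 8.69 kN/m³ is used throughout; overburden q = 8.69 × 2.04 = 17.728 kPa; the same γ' applies in the ½γBN_γ term.
Cohesion term c·N_c·s_c = 16 × 15.815 × 1.09 = 275.81 kPa; surcharge term q·N_q = 17.728 × 7.0708 = 125.35 kPa; self-weight term 0.5·γ·B·N_γ·s_γ = 0.5 × 8.69 × 2.2 × 6.2 × 0.91 = 53.932 kPa.
q_ult = 275.81 + 125.35 + 53.932 = 455.09 kPa.
q_all = 455.09 / 2.5 = 182.04 kPa.

q_all ≈ 180 kPa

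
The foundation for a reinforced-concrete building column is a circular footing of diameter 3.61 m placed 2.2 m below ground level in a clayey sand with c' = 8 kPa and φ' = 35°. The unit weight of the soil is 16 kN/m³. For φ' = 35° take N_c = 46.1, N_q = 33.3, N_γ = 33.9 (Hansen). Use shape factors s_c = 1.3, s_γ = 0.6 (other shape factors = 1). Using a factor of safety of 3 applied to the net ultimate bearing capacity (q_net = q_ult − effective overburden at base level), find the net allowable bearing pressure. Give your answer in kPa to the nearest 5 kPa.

q_all(net) ≈ 735 kPa

q = γ·D_f = 16 × 2.2 = 35.2 kPa.
c·N_c·s_c = 8 × 46.1 × 1.3 = 479.44 kPa
q·N_q = 35.2 × 33.3 = 1172.2 kPa
0.5·γ·B·N_γ·s_γ = 0.5 × 16 × 3.61 × 33.9 × 0.6 = 587.42 kPa
q_ult = 479.44 + 1172.2 + 587.42 = 2239 kPa.
Net ultimate: q_net = 2239 − 35.2 = 2203.8 kPa.
q_all(net) = 2203.8 / 3 = 734.61 kPa.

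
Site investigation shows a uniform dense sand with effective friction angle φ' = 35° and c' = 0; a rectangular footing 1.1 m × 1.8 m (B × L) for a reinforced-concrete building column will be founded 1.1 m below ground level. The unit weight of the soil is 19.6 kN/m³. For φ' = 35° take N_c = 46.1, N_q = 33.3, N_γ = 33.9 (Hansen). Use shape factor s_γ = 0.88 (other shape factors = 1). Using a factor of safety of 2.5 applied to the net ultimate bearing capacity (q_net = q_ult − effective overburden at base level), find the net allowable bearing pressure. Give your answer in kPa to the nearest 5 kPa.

q_all(net) ≈ 405 kPa

Overburden at base level: q = 19.6 × 1.1 = 21.56 kPa.
Surcharge term q·N_q = 21.56 × 33.3 = 717.95 kPa; self-weight term 0.5·γ·B·N_γ·s_γ = 0.5 × 19.6 × 1.1 × 33.9 × 0.88 = 321.59 kPa.
q_ult = 717.95 + 321.59 = 1039.5 kPa.
Net ultimate: q_net = 1039.5 − 21.56 = 1018 kPa.
q_all(net) = 1018 / 2.5 = 407.19 kPa.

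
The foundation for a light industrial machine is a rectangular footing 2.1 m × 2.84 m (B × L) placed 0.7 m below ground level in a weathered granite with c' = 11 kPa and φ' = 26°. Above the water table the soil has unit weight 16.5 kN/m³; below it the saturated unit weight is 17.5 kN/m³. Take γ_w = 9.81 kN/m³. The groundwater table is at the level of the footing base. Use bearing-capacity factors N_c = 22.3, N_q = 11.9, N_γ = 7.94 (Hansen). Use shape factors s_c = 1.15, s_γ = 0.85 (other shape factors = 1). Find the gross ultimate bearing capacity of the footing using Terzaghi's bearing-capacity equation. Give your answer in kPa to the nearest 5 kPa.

q_ult ≈ 475 kPa

Effective surcharge at the founding depth q = γ·D_f = 16.5 × 0.7 = 11.55 kPa.
The water table coincides with the base, so in the self-weight term γ → γ' = 7.69 kN/m³.
q_ult = c·N_c·s_c + q·N_q + 0.5·γ·B·N_γ·s_γ
     = 11 × 22.3 × 1.15 + 11.55 × 11.9 + 0.5 × 7.69 × 2.1 × 7.94 × 0.85
     = 282.09 + 137.44 + 54.495 = 474.03 kPa.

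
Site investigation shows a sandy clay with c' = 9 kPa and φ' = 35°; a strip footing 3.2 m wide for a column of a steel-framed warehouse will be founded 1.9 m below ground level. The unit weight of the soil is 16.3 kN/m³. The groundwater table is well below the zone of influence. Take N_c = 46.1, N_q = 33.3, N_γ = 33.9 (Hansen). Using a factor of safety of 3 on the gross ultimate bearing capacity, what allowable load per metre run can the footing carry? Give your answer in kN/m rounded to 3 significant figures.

Effective surcharge at the founding depth q = γ·D_f = 16.3 × 1.9 = 30.97 kPa.
q_ult = c·N_c + q·N_q + 0.5·γ·B·N_γ
     = 9 × 46.1 + 30.97 × 33.3 + 0.5 × 16.3 × 3.2 × 33.9
     = 414.9 + 1031.3 + 884.11 = 2330.3 kPa.
Gross allowable pressure q_all = 2330.3 / 3 = 776.77 kPa.
Allowable wall load = q_all × B = 776.77 × 3.2 = 2485.7 kN per metre run.

≈ 2490 kN/m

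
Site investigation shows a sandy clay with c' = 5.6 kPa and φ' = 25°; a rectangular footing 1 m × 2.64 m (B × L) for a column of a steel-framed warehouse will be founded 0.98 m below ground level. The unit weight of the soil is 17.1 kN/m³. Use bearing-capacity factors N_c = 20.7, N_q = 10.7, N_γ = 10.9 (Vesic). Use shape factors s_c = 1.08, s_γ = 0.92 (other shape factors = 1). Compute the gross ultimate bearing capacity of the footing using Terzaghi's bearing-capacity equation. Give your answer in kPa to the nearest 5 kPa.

q_ult ≈ 390 kPa

Effective surcharge at the founding depth q = γ·D_f = 17.1 × 0.98 = 16.758 kPa.
q_ult = c·N_c·s_c + q·N_q + 0.5·γ·B·N_γ·s_γ
     = 5.6 × 20.7 × 1.08 + 16.758 × 10.7 + 0.5 × 17.1 × 1 × 10.9 × 0.92
     = 125.19 + 179.31 + 85.739 = 390.24 kPa.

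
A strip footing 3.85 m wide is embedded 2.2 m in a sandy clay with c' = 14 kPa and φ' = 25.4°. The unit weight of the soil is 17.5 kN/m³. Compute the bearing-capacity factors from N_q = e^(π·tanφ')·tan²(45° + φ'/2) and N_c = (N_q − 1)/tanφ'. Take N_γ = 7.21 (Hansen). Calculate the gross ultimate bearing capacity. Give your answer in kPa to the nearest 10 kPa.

tan25.4° = 0.4748, so N_q = e^(π×0.4748)·tan²(57.7°) = 4.445 × 2.502 = 11.12.
N_c = (11.12 − 1)/tan25.4° = 21.32.
Effective surcharge at the founding depth q = γ·D_f = 17.5 × 2.2 = 38.5 kPa.
q_ult = c·N_c + q·N_q + 0.5·γ·B·N_γ
     = 14 × 21.317 + 38.5 × 11.122 + 0.5 × 17.5 × 3.85 × 7.21
     = 298.43 + 428.19 + 242.89 = 969.52 kPa.

q_ult ≈ 970 kPa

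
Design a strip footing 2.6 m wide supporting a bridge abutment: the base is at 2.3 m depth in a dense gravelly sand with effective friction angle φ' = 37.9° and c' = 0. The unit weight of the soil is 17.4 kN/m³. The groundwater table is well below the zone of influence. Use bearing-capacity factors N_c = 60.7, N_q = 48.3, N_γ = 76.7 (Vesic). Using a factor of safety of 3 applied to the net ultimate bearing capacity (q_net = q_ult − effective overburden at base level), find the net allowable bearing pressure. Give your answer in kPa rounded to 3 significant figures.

q_all(net) ≈ 1210 kPa

Overburden at base level: q = 17.4 × 2.3 = 40.02 kPa.
Surcharge term q·N_q = 40.02 × 48.3 = 1933 kPa; self-weight term 0.5·γ·B·N_γ = 0.5 × 17.4 × 2.6 × 76.7 = 1735 kPa.
q_ult = 1933 + 1735 = 3667.9 kPa.
Net ultimate: q_net = 3667.9 − 40.02 = 3627.9 kPa.
q_all(net) = 3627.9 / 3 = 1209.3 kPa.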